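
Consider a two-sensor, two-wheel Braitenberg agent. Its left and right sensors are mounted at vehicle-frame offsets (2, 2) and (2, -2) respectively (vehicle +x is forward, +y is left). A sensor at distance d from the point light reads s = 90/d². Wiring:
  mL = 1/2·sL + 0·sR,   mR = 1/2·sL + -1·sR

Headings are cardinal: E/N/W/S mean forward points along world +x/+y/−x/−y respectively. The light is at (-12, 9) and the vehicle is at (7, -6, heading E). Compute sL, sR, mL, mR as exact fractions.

9/61 9/73 9/122 -441/8906

left sensor world pos  = (9, -4); dL² = 610
right sensor world pos = (9, -8); dR² = 730
sL = 90/610 = 9/61
sR = 90/730 = 9/73
mL = 1/2·sL + 0·sR = 9/122
mR = 1/2·sL + -1·sR = -441/8906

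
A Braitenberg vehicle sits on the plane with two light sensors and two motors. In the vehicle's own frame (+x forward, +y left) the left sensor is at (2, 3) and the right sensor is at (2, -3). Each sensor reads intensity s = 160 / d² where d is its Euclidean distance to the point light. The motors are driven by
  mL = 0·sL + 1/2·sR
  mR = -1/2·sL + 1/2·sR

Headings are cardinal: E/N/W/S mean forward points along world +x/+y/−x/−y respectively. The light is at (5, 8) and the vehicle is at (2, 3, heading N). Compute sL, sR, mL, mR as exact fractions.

left sensor world pos  = (-1, 5); dL² = 45
right sensor world pos = (5, 5); dR² = 9
sL = 160/45 = 32/9
sR = 160/9 = 160/9
mL = 0·sL + 1/2·sR = 80/9
mR = -1/2·sL + 1/2·sR = 64/9

32/9 160/9 80/9 64/9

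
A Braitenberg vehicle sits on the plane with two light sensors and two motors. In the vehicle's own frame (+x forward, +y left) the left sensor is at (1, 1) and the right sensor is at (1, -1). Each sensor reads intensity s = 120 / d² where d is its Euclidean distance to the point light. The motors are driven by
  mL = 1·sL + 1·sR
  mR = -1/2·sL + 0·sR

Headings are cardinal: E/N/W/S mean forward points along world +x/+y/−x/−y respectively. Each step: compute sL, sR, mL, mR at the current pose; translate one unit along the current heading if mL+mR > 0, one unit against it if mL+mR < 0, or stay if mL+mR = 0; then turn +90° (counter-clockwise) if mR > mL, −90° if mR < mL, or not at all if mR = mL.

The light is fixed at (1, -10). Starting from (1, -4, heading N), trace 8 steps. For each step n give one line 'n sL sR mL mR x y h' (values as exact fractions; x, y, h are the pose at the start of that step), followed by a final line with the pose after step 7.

n=0: pose=(1,-4,N); sL=12/5, sR=12/5; mL=24/5, mR=-6/5; mL+mR=18/5 → advance +1; mR−mL=-6 → turn -1·90°
n=1: pose=(1,-3,E); sL=24/13, sR=120/37; mL=2448/481, mR=-12/13; mL+mR=2004/481 → advance +1; mR−mL=-2892/481 → turn -1·90°
n=2: pose=(2,-3,S); sL=3, sR=10/3; mL=19/3, mR=-3/2; mL+mR=29/6 → advance +1; mR−mL=-47/6 → turn -1·90°
n=3: pose=(2,-4,W); sL=24/5, sR=120/49; mL=1776/245, mR=-12/5; mL+mR=1188/245 → advance +1; mR−mL=-2364/245 → turn -1·90°
n=4: pose=(1,-4,N); sL=12/5, sR=12/5; mL=24/5, mR=-6/5; mL+mR=18/5 → advance +1; mR−mL=-6 → turn -1·90°
n=5: pose=(1,-3,E); sL=24/13, sR=120/37; mL=2448/481, mR=-12/13; mL+mR=2004/481 → advance +1; mR−mL=-2892/481 → turn -1·90°
n=6: pose=(2,-3,S); sL=3, sR=10/3; mL=19/3, mR=-3/2; mL+mR=29/6 → advance +1; mR−mL=-47/6 → turn -1·90°
n=7: pose=(2,-4,W); sL=24/5, sR=120/49; mL=1776/245, mR=-12/5; mL+mR=1188/245 → advance +1; mR−mL=-2364/245 → turn -1·90°

0 12/5 12/5 24/5 -6/5 1 -4 N
1 24/13 120/37 2448/481 -12/13 1 -3 E
2 3 10/3 19/3 -3/2 2 -3 S
3 24/5 120/49 1776/245 -12/5 2 -4 W
4 12/5 12/5 24/5 -6/5 1 -4 N
5 24/13 120/37 2448/481 -12/13 1 -3 E
6 3 10/3 19/3 -3/2 2 -3 S
7 24/5 120/49 1776/245 -12/5 2 -4 W
final 1 -4 N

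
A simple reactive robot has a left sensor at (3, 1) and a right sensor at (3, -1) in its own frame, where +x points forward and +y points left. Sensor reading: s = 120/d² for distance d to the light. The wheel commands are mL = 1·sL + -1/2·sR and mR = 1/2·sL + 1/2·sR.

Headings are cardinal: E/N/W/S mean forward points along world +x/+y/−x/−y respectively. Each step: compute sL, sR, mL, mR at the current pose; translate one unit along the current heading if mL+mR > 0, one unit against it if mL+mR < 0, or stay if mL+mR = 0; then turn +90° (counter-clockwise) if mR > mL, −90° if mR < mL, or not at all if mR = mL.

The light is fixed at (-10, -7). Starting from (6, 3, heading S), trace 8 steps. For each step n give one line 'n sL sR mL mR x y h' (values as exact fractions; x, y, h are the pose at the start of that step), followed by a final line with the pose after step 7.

n=0: pose=(6,3,S); sL=60/169, sR=60/137; mL=3150/23153, mR=9180/23153; mL+mR=90/169 → advance +1; mR−mL=6030/23153 → turn +1·90°
n=1: pose=(6,2,E); sL=120/461, sR=24/85; mL=4668/39185, mR=10632/39185; mL+mR=180/461 → advance +1; mR−mL=5964/39185 → turn +1·90°
n=2: pose=(7,2,N); sL=3/10, sR=10/39; mL=67/390, mR=217/780; mL+mR=9/20 → advance +1; mR−mL=83/780 → turn +1·90°
n=3: pose=(7,3,W); sL=120/277, sR=120/317; mL=21420/87809, mR=35640/87809; mL+mR=180/277 → advance +1; mR−mL=14220/87809 → turn +1·90°
n=4: pose=(6,3,S); sL=60/169, sR=60/137; mL=3150/23153, mR=9180/23153; mL+mR=90/169 → advance +1; mR−mL=6030/23153 → turn +1·90°
n=5: pose=(6,2,E); sL=120/461, sR=24/85; mL=4668/39185, mR=10632/39185; mL+mR=180/461 → advance +1; mR−mL=5964/39185 → turn +1·90°
n=6: pose=(7,2,N); sL=3/10, sR=10/39; mL=67/390, mR=217/780; mL+mR=9/20 → advance +1; mR−mL=83/780 → turn +1·90°
n=7: pose=(7,3,W); sL=120/277, sR=120/317; mL=21420/87809, mR=35640/87809; mL+mR=180/277 → advance +1; mR−mL=14220/87809 → turn +1·90°

0 60/169 60/137 3150/23153 9180/23153 6 3 S
1 120/461 24/85 4668/39185 10632/39185 6 2 E
2 3/10 10/39 67/390 217/780 7 2 N
3 120/277 120/317 21420/87809 35640/87809 7 3 W
4 60/169 60/137 3150/23153 9180/23153 6 3 S
5 120/461 24/85 4668/39185 10632/39185 6 2 E
6 3/10 10/39 67/390 217/780 7 2 N
7 120/277 120/317 21420/87809 35640/87809 7 3 W
final 6 3 S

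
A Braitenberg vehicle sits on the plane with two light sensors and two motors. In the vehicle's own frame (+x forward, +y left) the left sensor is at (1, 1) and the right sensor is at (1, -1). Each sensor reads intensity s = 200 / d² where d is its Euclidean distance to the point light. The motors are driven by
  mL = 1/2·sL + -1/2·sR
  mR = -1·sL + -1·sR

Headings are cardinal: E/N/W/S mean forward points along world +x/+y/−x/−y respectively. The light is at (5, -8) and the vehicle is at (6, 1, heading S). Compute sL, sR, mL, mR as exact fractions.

left sensor world pos  = (7, 0); dL² = 68
right sensor world pos = (5, 0); dR² = 64
sL = 200/68 = 50/17
sR = 200/64 = 25/8
mL = 1/2·sL + -1/2·sR = -25/272
mR = -1·sL + -1·sR = -825/136

50/17 25/8 -25/272 -825/136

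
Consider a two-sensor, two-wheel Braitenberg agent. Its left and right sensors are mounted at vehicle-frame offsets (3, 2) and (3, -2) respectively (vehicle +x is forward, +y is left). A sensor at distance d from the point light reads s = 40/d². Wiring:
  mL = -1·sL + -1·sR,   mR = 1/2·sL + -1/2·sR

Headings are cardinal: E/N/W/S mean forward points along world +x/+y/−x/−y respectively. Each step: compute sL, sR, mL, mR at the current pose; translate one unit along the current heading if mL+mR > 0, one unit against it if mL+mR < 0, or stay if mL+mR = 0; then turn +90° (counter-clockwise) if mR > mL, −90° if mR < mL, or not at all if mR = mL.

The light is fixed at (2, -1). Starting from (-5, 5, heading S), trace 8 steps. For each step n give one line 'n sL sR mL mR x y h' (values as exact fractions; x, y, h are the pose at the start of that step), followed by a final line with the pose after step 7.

n=0: pose=(-5,5,S); sL=20/17, sR=4/9; mL=-248/153, mR=56/153; mL+mR=-64/51 → advance -1; mR−mL=304/153 → turn +1·90°
n=1: pose=(-5,6,E); sL=40/97, sR=40/41; mL=-5520/3977, mR=-1120/3977; mL+mR=-6640/3977 → advance -1; mR−mL=4400/3977 → turn +1·90°
n=2: pose=(-6,6,N); sL=1/5, sR=5/17; mL=-42/85, mR=-4/85; mL+mR=-46/85 → advance -1; mR−mL=38/85 → turn +1·90°
n=3: pose=(-6,5,W); sL=40/137, sR=8/37; mL=-2576/5069, mR=192/5069; mL+mR=-2384/5069 → advance -1; mR−mL=2768/5069 → turn +1·90°
n=4: pose=(-5,5,S); sL=20/17, sR=4/9; mL=-248/153, mR=56/153; mL+mR=-64/51 → advance -1; mR−mL=304/153 → turn +1·90°
n=5: pose=(-5,6,E); sL=40/97, sR=40/41; mL=-5520/3977, mR=-1120/3977; mL+mR=-6640/3977 → advance -1; mR−mL=4400/3977 → turn +1·90°
n=6: pose=(-6,6,N); sL=1/5, sR=5/17; mL=-42/85, mR=-4/85; mL+mR=-46/85 → advance -1; mR−mL=38/85 → turn +1·90°
n=7: pose=(-6,5,W); sL=40/137, sR=8/37; mL=-2576/5069, mR=192/5069; mL+mR=-2384/5069 → advance -1; mR−mL=2768/5069 → turn +1·90°

0 20/17 4/9 -248/153 56/153 -5 5 S
1 40/97 40/41 -5520/3977 -1120/3977 -5 6 E
2 1/5 5/17 -42/85 -4/85 -6 6 N
3 40/137 8/37 -2576/5069 192/5069 -6 5 W
4 20/17 4/9 -248/153 56/153 -5 5 S
5 40/97 40/41 -5520/3977 -1120/3977 -5 6 E
6 1/5 5/17 -42/85 -4/85 -6 6 N
7 40/137 8/37 -2576/5069 192/5069 -6 5 W
final -5 5 S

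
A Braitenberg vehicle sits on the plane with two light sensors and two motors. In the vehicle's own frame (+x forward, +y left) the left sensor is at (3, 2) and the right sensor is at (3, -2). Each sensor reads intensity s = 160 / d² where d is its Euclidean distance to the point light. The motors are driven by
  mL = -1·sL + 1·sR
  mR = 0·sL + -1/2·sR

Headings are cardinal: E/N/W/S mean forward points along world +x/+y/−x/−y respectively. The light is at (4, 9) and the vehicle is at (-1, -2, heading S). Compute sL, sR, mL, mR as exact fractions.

left sensor world pos  = (1, -5); dL² = 205
right sensor world pos = (-3, -5); dR² = 245
sL = 160/205 = 32/41
sR = 160/245 = 32/49
mL = -1·sL + 1·sR = -256/2009
mR = 0·sL + -1/2·sR = -16/49

32/41 32/49 -256/2009 -16/49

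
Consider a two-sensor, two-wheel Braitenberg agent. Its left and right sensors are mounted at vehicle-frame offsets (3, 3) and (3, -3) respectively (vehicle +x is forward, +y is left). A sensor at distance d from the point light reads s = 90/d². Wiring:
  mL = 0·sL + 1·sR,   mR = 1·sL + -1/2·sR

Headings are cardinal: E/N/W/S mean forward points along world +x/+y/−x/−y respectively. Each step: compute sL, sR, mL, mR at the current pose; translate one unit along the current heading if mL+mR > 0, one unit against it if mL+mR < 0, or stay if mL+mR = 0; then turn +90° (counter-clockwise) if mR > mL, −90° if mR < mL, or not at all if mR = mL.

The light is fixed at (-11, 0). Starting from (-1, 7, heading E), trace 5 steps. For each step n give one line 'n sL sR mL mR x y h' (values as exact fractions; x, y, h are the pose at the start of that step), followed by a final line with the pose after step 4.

0 90/269 18/37 18/37 909/9953 -1 7 E
1 45/106 9/8 9/8 -117/848 0 7 S
2 90/73 18/29 18/29 1953/2117 0 6 W
3 45/89 45/29 45/29 -1395/5162 -1 6 S
4 90/53 90/113 90/113 7785/5989 -1 5 W
final -2 5 S

n=0: pose=(-1,7,E); sL=90/269, sR=18/37; mL=18/37, mR=909/9953; mL+mR=5751/9953 → advance +1; mR−mL=-3933/9953 → turn -1·90°
n=1: pose=(0,7,S); sL=45/106, sR=9/8; mL=9/8, mR=-117/848; mL+mR=837/848 → advance +1; mR−mL=-1071/848 → turn -1·90°
n=2: pose=(0,6,W); sL=90/73, sR=18/29; mL=18/29, mR=1953/2117; mL+mR=3267/2117 → advance +1; mR−mL=639/2117 → turn +1·90°
n=3: pose=(-1,6,S); sL=45/89, sR=45/29; mL=45/29, mR=-1395/5162; mL+mR=6615/5162 → advance +1; mR−mL=-9405/5162 → turn -1·90°
n=4: pose=(-1,5,W); sL=90/53, sR=90/113; mL=90/113, mR=7785/5989; mL+mR=12555/5989 → advance +1; mR−mL=3015/5989 → turn +1·90°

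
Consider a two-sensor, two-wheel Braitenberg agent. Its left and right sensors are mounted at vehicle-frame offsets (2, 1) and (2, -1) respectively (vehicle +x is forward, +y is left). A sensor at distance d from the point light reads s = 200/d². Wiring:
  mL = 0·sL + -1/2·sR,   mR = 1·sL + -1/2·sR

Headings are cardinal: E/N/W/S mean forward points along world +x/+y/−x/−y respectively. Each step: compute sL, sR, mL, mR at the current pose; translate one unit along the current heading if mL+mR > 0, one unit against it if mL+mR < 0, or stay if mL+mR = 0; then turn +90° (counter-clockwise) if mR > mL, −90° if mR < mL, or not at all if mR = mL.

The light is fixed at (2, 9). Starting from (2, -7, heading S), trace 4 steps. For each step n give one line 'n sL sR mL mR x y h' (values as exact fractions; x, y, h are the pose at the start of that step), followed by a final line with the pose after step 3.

0 8/13 8/13 -4/13 4/13 2 -7 S
1 200/229 200/293 -100/293 35700/67097 2 -7 E
2 50/49 1 -1/2 51/98 3 -7 N
3 200/257 200/197 -100/197 13700/50629 3 -6 W
final 4 -6 S

n=0: pose=(2,-7,S); sL=8/13, sR=8/13; mL=-4/13, mR=4/13; mL+mR=0 → advance +0; mR−mL=8/13 → turn +1·90°
n=1: pose=(2,-7,E); sL=200/229, sR=200/293; mL=-100/293, mR=35700/67097; mL+mR=12800/67097 → advance +1; mR−mL=200/229 → turn +1·90°
n=2: pose=(3,-7,N); sL=50/49, sR=1; mL=-1/2, mR=51/98; mL+mR=1/49 → advance +1; mR−mL=50/49 → turn +1·90°
n=3: pose=(3,-6,W); sL=200/257, sR=200/197; mL=-100/197, mR=13700/50629; mL+mR=-12000/50629 → advance -1; mR−mL=200/257 → turn +1·90°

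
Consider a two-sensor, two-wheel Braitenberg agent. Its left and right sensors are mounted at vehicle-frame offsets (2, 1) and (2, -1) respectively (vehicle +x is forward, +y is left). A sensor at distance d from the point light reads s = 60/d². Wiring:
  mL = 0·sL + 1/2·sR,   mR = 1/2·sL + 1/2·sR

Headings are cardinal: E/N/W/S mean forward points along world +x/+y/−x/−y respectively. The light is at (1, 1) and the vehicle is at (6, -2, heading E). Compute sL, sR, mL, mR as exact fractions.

60/53 12/13 6/13 708/689

left sensor world pos  = (8, -1); dL² = 53
right sensor world pos = (8, -3); dR² = 65
sL = 60/53 = 60/53
sR = 60/65 = 12/13
mL = 0·sL + 1/2·sR = 6/13
mR = 1/2·sL + 1/2·sR = 708/689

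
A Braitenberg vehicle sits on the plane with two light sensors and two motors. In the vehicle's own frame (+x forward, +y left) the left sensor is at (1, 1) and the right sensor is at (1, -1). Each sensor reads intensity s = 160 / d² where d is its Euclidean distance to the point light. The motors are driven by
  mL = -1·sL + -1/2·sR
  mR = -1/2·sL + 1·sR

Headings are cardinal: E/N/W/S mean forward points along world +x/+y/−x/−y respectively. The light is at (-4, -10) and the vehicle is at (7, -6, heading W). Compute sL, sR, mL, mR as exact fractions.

160/109 32/25 -5744/2725 1488/2725

left sensor world pos  = (6, -7); dL² = 109
right sensor world pos = (6, -5); dR² = 125
sL = 160/109 = 160/109
sR = 160/125 = 32/25
mL = -1·sL + -1/2·sR = -5744/2725
mR = -1/2·sL + 1·sR = 1488/2725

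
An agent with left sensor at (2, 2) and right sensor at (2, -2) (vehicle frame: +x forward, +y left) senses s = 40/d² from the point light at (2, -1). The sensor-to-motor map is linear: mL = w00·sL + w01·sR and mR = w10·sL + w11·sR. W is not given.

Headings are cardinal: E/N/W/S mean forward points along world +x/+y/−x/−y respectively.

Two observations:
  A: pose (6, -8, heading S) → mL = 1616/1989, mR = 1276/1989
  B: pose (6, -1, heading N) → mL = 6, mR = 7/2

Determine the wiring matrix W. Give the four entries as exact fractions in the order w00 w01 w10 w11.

1 1 1/2 1

obs A: pose=(6,-8,S) → sL=40/117, sR=8/17, mL=1616/1989, mR=1276/1989
obs B: pose=(6,-1,N) → sL=5, sR=1, mL=6, mR=7/2
sensor matrix S = [[40/117, 8/17], [5, 1]]; det S = -4000/1989
solve [mL_A; mL_B] = S·[w00; w01] and [mR_A; mR_B] = S·[w10; w11]:
  w00 = 1, w01 = 1, w10 = 1/2, w11 = 1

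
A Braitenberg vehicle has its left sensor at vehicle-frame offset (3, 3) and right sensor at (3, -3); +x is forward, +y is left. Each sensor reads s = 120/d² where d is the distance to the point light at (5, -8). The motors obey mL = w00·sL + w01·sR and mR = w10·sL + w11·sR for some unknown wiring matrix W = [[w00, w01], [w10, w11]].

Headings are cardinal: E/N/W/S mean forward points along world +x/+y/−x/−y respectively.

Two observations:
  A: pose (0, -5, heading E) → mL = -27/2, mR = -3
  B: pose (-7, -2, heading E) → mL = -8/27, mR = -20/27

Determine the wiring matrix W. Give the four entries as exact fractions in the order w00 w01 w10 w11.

1/2 -1/2 -1 0

obs A: pose=(0,-5,E) → sL=3, sR=30, mL=-27/2, mR=-3
obs B: pose=(-7,-2,E) → sL=20/27, sR=4/3, mL=-8/27, mR=-20/27
sensor matrix S = [[3, 30], [20/27, 4/3]]; det S = -164/9
solve [mL_A; mL_B] = S·[w00; w01] and [mR_A; mR_B] = S·[w10; w11]:
  w00 = 1/2, w01 = -1/2, w10 = -1, w11 = 0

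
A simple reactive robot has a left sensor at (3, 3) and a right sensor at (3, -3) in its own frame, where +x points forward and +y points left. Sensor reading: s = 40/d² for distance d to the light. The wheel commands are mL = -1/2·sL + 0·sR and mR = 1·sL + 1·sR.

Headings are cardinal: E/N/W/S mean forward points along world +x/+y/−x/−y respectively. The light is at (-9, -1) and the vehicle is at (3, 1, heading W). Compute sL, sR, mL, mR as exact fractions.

left sensor world pos  = (0, -2); dL² = 82
right sensor world pos = (0, 4); dR² = 106
sL = 40/82 = 20/41
sR = 40/106 = 20/53
mL = -1/2·sL + 0·sR = -10/41
mR = 1·sL + 1·sR = 1880/2173

20/41 20/53 -10/41 1880/2173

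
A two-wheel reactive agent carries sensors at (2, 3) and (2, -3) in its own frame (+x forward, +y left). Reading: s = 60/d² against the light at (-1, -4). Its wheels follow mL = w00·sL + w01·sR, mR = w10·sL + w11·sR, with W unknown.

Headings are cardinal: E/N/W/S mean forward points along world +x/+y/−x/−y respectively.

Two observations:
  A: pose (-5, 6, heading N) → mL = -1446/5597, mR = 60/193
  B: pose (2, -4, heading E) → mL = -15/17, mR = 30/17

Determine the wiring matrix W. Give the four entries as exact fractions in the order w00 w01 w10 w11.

1/2 -1 1 0

obs A: pose=(-5,6,N) → sL=60/193, sR=12/29, mL=-1446/5597, mR=60/193
obs B: pose=(2,-4,E) → sL=30/17, sR=30/17, mL=-15/17, mR=30/17
sensor matrix S = [[60/193, 12/29], [30/17, 30/17]]; det S = -17280/95149
solve [mL_A; mL_B] = S·[w00; w01] and [mR_A; mR_B] = S·[w10; w11]:
  w00 = 1/2, w01 = -1, w10 = 1, w11 = 0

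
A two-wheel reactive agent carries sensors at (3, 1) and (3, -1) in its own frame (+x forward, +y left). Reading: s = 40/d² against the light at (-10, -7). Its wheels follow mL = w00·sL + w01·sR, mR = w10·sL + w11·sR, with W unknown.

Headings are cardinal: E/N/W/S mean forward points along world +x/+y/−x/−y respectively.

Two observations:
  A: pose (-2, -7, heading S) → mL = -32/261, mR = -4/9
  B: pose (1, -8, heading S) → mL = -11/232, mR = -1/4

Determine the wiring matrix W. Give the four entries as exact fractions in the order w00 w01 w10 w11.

obs A: pose=(-2,-7,S) → sL=4/9, sR=20/29, mL=-32/261, mR=-4/9
obs B: pose=(1,-8,S) → sL=1/4, sR=10/29, mL=-11/232, mR=-1/4
sensor matrix S = [[4/9, 20/29], [1/4, 10/29]]; det S = -5/261
solve [mL_A; mL_B] = S·[w00; w01] and [mR_A; mR_B] = S·[w10; w11]:
  w00 = 1/2, w01 = -1/2, w10 = -1, w11 = 0

1/2 -1/2 -1 0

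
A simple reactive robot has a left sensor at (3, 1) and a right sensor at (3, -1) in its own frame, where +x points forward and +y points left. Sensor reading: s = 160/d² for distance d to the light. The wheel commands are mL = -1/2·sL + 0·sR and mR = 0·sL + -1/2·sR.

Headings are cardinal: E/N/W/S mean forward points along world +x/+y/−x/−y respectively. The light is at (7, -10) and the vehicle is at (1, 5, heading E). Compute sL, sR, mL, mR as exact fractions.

left sensor world pos  = (4, 6); dL² = 265
right sensor world pos = (4, 4); dR² = 205
sL = 160/265 = 32/53
sR = 160/205 = 32/41
mL = -1/2·sL + 0·sR = -16/53
mR = 0·sL + -1/2·sR = -16/41

32/53 32/41 -16/53 -16/41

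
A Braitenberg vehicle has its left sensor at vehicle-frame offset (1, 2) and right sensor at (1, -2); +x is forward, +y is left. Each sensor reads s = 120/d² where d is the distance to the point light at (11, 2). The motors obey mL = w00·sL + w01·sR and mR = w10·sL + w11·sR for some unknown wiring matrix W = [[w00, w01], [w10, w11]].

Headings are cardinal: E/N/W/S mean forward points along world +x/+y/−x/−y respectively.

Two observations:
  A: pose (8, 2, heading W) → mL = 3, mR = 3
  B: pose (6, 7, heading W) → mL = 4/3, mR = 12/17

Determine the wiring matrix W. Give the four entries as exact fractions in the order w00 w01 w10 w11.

obs A: pose=(8,2,W) → sL=6, sR=6, mL=3, mR=3
obs B: pose=(6,7,W) → sL=8/3, sR=24/17, mL=4/3, mR=12/17
sensor matrix S = [[6, 6], [8/3, 24/17]]; det S = -128/17
solve [mL_A; mL_B] = S·[w00; w01] and [mR_A; mR_B] = S·[w10; w11]:
  w00 = 1/2, w01 = 0, w10 = 0, w11 = 1/2

1/2 0 0 1/2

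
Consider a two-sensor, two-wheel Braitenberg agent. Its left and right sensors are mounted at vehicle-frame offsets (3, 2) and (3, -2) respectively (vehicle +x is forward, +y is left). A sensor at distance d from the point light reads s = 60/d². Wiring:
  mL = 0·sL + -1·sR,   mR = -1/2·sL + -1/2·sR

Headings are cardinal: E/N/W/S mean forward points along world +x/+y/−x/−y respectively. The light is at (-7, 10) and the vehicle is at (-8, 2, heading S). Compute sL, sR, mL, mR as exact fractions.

left sensor world pos  = (-6, -1); dL² = 122
right sensor world pos = (-10, -1); dR² = 130
sL = 60/122 = 30/61
sR = 60/130 = 6/13
mL = 0·sL + -1·sR = -6/13
mR = -1/2·sL + -1/2·sR = -378/793

30/61 6/13 -6/13 -378/793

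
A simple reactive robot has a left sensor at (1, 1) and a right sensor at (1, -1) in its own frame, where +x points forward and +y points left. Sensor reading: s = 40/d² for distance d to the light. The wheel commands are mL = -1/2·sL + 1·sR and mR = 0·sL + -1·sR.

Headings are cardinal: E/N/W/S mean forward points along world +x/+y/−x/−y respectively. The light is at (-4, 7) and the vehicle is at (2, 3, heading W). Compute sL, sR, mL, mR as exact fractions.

4/5 20/17 66/85 -20/17

left sensor world pos  = (1, 2); dL² = 50
right sensor world pos = (1, 4); dR² = 34
sL = 40/50 = 4/5
sR = 40/34 = 20/17
mL = -1/2·sL + 1·sR = 66/85
mR = 0·sL + -1·sR = -20/17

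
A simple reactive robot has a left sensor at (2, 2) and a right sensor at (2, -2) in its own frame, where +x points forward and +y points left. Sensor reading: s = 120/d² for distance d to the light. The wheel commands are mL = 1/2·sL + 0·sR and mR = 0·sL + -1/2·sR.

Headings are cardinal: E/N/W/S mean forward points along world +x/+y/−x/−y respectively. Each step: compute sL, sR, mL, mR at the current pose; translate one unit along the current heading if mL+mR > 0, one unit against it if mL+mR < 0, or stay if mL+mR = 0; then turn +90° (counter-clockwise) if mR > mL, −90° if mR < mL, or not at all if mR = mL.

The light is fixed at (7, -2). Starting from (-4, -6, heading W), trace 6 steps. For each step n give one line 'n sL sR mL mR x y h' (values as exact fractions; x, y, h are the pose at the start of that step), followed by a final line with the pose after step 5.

0 24/41 120/173 12/41 -60/173 -4 -6 W
1 30/37 30/17 15/37 -15/17 -3 -6 N
2 120/73 120/113 60/73 -60/113 -3 -7 E
3 60/49 12/17 30/49 -6/17 -2 -7 S
4 24/37 120/137 12/37 -60/137 -2 -8 W
5 30/29 30/13 15/29 -15/13 -1 -8 N
final -1 -9 E

n=0: pose=(-4,-6,W); sL=24/41, sR=120/173; mL=12/41, mR=-60/173; mL+mR=-384/7093 → advance -1; mR−mL=-4536/7093 → turn -1·90°
n=1: pose=(-3,-6,N); sL=30/37, sR=30/17; mL=15/37, mR=-15/17; mL+mR=-300/629 → advance -1; mR−mL=-810/629 → turn -1·90°
n=2: pose=(-3,-7,E); sL=120/73, sR=120/113; mL=60/73, mR=-60/113; mL+mR=2400/8249 → advance +1; mR−mL=-11160/8249 → turn -1·90°
n=3: pose=(-2,-7,S); sL=60/49, sR=12/17; mL=30/49, mR=-6/17; mL+mR=216/833 → advance +1; mR−mL=-804/833 → turn -1·90°
n=4: pose=(-2,-8,W); sL=24/37, sR=120/137; mL=12/37, mR=-60/137; mL+mR=-576/5069 → advance -1; mR−mL=-3864/5069 → turn -1·90°
n=5: pose=(-1,-8,N); sL=30/29, sR=30/13; mL=15/29, mR=-15/13; mL+mR=-240/377 → advance -1; mR−mL=-630/377 → turn -1·90°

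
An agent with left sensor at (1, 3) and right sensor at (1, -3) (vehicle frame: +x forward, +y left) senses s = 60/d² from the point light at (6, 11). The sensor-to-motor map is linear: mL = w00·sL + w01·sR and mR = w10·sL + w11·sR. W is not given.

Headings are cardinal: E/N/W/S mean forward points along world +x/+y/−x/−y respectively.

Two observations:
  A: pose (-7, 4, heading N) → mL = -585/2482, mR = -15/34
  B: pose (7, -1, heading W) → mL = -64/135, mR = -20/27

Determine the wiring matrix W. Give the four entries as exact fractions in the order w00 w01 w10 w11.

1 -1 0 -1

obs A: pose=(-7,4,N) → sL=15/73, sR=15/34, mL=-585/2482, mR=-15/34
obs B: pose=(7,-1,W) → sL=4/15, sR=20/27, mL=-64/135, mR=-20/27
sensor matrix S = [[15/73, 15/34], [4/15, 20/27]]; det S = 386/11169
solve [mL_A; mL_B] = S·[w00; w01] and [mR_A; mR_B] = S·[w10; w11]:
  w00 = 1, w01 = -1, w10 = 0, w11 = -1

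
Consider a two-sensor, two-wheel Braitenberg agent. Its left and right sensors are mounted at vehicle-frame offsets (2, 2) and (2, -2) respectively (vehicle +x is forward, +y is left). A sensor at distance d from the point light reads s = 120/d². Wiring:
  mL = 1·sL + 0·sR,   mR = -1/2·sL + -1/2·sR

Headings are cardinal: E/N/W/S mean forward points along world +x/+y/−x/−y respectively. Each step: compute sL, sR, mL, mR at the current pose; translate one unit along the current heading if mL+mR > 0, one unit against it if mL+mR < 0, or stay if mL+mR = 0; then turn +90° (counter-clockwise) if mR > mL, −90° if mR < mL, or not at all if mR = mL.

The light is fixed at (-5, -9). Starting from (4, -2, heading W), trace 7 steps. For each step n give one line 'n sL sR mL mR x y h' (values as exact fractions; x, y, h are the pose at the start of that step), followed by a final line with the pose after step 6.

n=0: pose=(4,-2,W); sL=60/37, sR=12/13; mL=60/37, mR=-612/481; mL+mR=168/481 → advance +1; mR−mL=-1392/481 → turn -1·90°
n=1: pose=(3,-2,N); sL=40/39, sR=120/181; mL=40/39, mR=-5960/7059; mL+mR=1280/7059 → advance +1; mR−mL=-4400/2353 → turn -1·90°
n=2: pose=(3,-1,E); sL=3/5, sR=15/17; mL=3/5, mR=-63/85; mL+mR=-12/85 → advance -1; mR−mL=-114/85 → turn -1·90°
n=3: pose=(2,-1,S); sL=40/39, sR=120/61; mL=40/39, mR=-3560/2379; mL+mR=-1120/2379 → advance -1; mR−mL=-2000/793 → turn -1·90°
n=4: pose=(2,0,W); sL=60/37, sR=60/73; mL=60/37, mR=-3300/2701; mL+mR=1080/2701 → advance +1; mR−mL=-7680/2701 → turn -1·90°
n=5: pose=(1,0,N); sL=120/137, sR=24/37; mL=120/137, mR=-3864/5069; mL+mR=576/5069 → advance +1; mR−mL=-8304/5069 → turn -1·90°
n=6: pose=(1,1,E); sL=15/26, sR=15/16; mL=15/26, mR=-315/416; mL+mR=-75/416 → advance -1; mR−mL=-555/416 → turn -1·90°

0 60/37 12/13 60/37 -612/481 4 -2 W
1 40/39 120/181 40/39 -5960/7059 3 -2 N
2 3/5 15/17 3/5 -63/85 3 -1 E
3 40/39 120/61 40/39 -3560/2379 2 -1 S
4 60/37 60/73 60/37 -3300/2701 2 0 W
5 120/137 24/37 120/137 -3864/5069 1 0 N
6 15/26 15/16 15/26 -315/416 1 1 E
final 0 1 S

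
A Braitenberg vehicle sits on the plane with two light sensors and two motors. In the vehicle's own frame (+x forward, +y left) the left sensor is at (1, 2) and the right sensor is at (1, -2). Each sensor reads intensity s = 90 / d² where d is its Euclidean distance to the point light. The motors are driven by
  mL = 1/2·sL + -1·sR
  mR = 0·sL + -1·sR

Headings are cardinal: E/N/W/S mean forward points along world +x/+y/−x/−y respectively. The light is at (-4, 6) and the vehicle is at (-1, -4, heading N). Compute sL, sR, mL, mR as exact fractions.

left sensor world pos  = (-3, -3); dL² = 82
right sensor world pos = (1, -3); dR² = 106
sL = 90/82 = 45/41
sR = 90/106 = 45/53
mL = 1/2·sL + -1·sR = -1305/4346
mR = 0·sL + -1·sR = -45/53

45/41 45/53 -1305/4346 -45/53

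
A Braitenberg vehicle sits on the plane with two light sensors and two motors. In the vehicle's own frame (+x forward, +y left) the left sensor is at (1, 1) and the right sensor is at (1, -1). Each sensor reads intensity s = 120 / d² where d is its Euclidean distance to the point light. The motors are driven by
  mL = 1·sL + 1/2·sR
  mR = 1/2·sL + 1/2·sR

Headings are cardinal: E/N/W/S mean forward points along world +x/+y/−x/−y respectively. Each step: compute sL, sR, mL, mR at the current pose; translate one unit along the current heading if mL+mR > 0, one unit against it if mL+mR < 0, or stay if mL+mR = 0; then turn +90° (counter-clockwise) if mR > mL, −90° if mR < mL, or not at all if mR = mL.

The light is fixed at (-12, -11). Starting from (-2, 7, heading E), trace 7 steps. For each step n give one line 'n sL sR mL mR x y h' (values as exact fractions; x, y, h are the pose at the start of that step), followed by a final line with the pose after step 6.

n=0: pose=(-2,7,E); sL=60/241, sR=12/41; mL=3906/9881, mR=2676/9881; mL+mR=6582/9881 → advance +1; mR−mL=-30/241 → turn -1·90°
n=1: pose=(-1,7,S); sL=120/433, sR=120/389; mL=72660/168437, mR=49320/168437; mL+mR=121980/168437 → advance +1; mR−mL=-60/433 → turn -1·90°
n=2: pose=(-1,6,W); sL=30/89, sR=15/53; mL=4515/9434, mR=2925/9434; mL+mR=3720/4717 → advance +1; mR−mL=-15/89 → turn -1·90°
n=3: pose=(-2,6,N); sL=8/27, sR=24/89; mL=1036/2403, mR=680/2403; mL+mR=572/801 → advance +1; mR−mL=-4/27 → turn -1·90°
n=4: pose=(-2,7,E); sL=60/241, sR=12/41; mL=3906/9881, mR=2676/9881; mL+mR=6582/9881 → advance +1; mR−mL=-30/241 → turn -1·90°
n=5: pose=(-1,7,S); sL=120/433, sR=120/389; mL=72660/168437, mR=49320/168437; mL+mR=121980/168437 → advance +1; mR−mL=-60/433 → turn -1·90°
n=6: pose=(-1,6,W); sL=30/89, sR=15/53; mL=4515/9434, mR=2925/9434; mL+mR=3720/4717 → advance +1; mR−mL=-15/89 → turn -1·90°

0 60/241 12/41 3906/9881 2676/9881 -2 7 E
1 120/433 120/389 72660/168437 49320/168437 -1 7 S
2 30/89 15/53 4515/9434 2925/9434 -1 6 W
3 8/27 24/89 1036/2403 680/2403 -2 6 N
4 60/241 12/41 3906/9881 2676/9881 -2 7 E
5 120/433 120/389 72660/168437 49320/168437 -1 7 S
6 30/89 15/53 4515/9434 2925/9434 -1 6 W
final -2 6 N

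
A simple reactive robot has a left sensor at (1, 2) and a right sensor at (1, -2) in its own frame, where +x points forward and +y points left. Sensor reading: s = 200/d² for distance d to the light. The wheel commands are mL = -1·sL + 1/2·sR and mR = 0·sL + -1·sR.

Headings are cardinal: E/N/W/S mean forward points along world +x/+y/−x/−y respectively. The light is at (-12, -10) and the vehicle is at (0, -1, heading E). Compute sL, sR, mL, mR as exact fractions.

left sensor world pos  = (1, 1); dL² = 290
right sensor world pos = (1, -3); dR² = 218
sL = 200/290 = 20/29
sR = 200/218 = 100/109
mL = -1·sL + 1/2·sR = -730/3161
mR = 0·sL + -1·sR = -100/109

20/29 100/109 -730/3161 -100/109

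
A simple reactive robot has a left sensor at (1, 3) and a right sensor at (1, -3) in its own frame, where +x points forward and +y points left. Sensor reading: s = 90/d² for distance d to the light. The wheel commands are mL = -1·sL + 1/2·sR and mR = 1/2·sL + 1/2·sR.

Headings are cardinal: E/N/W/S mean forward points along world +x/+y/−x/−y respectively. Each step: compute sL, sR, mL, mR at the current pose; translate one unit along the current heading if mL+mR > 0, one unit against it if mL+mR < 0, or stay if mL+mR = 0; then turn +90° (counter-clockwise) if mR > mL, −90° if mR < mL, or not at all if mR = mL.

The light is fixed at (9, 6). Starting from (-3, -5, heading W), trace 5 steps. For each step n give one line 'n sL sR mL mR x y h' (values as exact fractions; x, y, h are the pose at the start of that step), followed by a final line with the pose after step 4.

n=0: pose=(-3,-5,W); sL=18/73, sR=90/233; mL=-909/17009, mR=5382/17009; mL+mR=4473/17009 → advance +1; mR−mL=27/73 → turn +1·90°
n=1: pose=(-4,-5,S); sL=45/122, sR=9/40; mL=-1251/4880, mR=1449/4880; mL+mR=99/2440 → advance +1; mR−mL=135/244 → turn +1·90°
n=2: pose=(-4,-6,E); sL=2/5, sR=10/41; mL=-57/205, mR=66/205; mL+mR=9/205 → advance +1; mR−mL=3/5 → turn +1·90°
n=3: pose=(-3,-6,N); sL=45/173, sR=45/101; mL=-1305/34946, mR=6165/17473; mL+mR=11025/34946 → advance +1; mR−mL=135/346 → turn +1·90°
n=4: pose=(-3,-5,W); sL=18/73, sR=90/233; mL=-909/17009, mR=5382/17009; mL+mR=4473/17009 → advance +1; mR−mL=27/73 → turn +1·90°

0 18/73 90/233 -909/17009 5382/17009 -3 -5 W
1 45/122 9/40 -1251/4880 1449/4880 -4 -5 S
2 2/5 10/41 -57/205 66/205 -4 -6 E
3 45/173 45/101 -1305/34946 6165/17473 -3 -6 N
4 18/73 90/233 -909/17009 5382/17009 -3 -5 W
final -4 -5 S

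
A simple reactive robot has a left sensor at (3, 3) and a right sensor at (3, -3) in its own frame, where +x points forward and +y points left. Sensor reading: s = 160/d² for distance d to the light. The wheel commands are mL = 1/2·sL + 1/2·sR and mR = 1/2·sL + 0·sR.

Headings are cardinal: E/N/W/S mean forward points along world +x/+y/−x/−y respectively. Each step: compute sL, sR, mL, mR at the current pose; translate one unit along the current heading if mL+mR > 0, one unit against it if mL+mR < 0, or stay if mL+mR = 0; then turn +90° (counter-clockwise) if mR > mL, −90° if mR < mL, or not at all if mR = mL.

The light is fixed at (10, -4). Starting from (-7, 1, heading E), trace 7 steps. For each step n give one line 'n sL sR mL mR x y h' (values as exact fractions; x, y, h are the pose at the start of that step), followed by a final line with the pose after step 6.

0 8/13 4/5 46/65 4/13 -7 1 E
1 160/173 32/73 8608/12629 80/173 -6 1 S
2 80/181 16/41 3088/7421 40/181 -6 0 W
3 160/449 32/49 11104/22001 80/449 -7 0 N
4 8/13 4/5 46/65 4/13 -7 1 E
5 160/173 32/73 8608/12629 80/173 -6 1 S
6 80/181 16/41 3088/7421 40/181 -6 0 W
final -7 0 N

n=0: pose=(-7,1,E); sL=8/13, sR=4/5; mL=46/65, mR=4/13; mL+mR=66/65 → advance +1; mR−mL=-2/5 → turn -1·90°
n=1: pose=(-6,1,S); sL=160/173, sR=32/73; mL=8608/12629, mR=80/173; mL+mR=14448/12629 → advance +1; mR−mL=-16/73 → turn -1·90°
n=2: pose=(-6,0,W); sL=80/181, sR=16/41; mL=3088/7421, mR=40/181; mL+mR=4728/7421 → advance +1; mR−mL=-8/41 → turn -1·90°
n=3: pose=(-7,0,N); sL=160/449, sR=32/49; mL=11104/22001, mR=80/449; mL+mR=15024/22001 → advance +1; mR−mL=-16/49 → turn -1·90°
n=4: pose=(-7,1,E); sL=8/13, sR=4/5; mL=46/65, mR=4/13; mL+mR=66/65 → advance +1; mR−mL=-2/5 → turn -1·90°
n=5: pose=(-6,1,S); sL=160/173, sR=32/73; mL=8608/12629, mR=80/173; mL+mR=14448/12629 → advance +1; mR−mL=-16/73 → turn -1·90°
n=6: pose=(-6,0,W); sL=80/181, sR=16/41; mL=3088/7421, mR=40/181; mL+mR=4728/7421 → advance +1; mR−mL=-8/41 → turn -1·90°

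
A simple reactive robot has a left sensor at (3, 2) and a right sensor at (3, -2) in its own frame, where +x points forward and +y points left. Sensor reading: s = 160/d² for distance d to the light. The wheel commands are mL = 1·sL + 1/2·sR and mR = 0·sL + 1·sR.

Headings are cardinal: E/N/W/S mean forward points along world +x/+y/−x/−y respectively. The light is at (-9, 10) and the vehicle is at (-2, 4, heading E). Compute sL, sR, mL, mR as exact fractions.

left sensor world pos  = (1, 6); dL² = 116
right sensor world pos = (1, 2); dR² = 164
sL = 160/116 = 40/29
sR = 160/164 = 40/41
mL = 1·sL + 1/2·sR = 2220/1189
mR = 0·sL + 1·sR = 40/41

40/29 40/41 2220/1189 40/41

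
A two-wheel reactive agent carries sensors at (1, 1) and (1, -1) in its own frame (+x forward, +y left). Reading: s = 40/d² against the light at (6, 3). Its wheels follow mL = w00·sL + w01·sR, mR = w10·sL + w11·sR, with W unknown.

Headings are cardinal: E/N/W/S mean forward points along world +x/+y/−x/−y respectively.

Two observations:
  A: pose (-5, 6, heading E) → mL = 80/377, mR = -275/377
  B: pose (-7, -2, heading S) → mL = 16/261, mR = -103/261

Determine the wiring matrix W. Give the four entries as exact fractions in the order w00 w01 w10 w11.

-1/2 1 -1 -1

obs A: pose=(-5,6,E) → sL=10/29, sR=5/13, mL=80/377, mR=-275/377
obs B: pose=(-7,-2,S) → sL=2/9, sR=5/29, mL=16/261, mR=-103/261
sensor matrix S = [[10/29, 5/13], [2/9, 5/29]]; det S = -2560/98397
solve [mL_A; mL_B] = S·[w00; w01] and [mR_A; mR_B] = S·[w10; w11]:
  w00 = -1/2, w01 = 1, w10 = -1, w11 = -1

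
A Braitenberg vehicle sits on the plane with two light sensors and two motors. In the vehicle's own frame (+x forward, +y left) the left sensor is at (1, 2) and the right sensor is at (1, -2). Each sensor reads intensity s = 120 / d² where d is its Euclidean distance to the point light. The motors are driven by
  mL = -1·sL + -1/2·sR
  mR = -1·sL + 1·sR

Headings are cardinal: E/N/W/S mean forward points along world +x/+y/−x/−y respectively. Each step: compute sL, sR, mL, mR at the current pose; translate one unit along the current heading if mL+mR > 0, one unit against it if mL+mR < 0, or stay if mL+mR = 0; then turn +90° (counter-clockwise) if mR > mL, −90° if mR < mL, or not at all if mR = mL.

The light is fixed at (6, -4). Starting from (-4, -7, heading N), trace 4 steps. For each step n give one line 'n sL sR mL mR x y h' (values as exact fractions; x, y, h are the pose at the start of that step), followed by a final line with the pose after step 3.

0 30/37 30/17 -1065/629 600/629 -4 -7 N
1 120/157 24/25 -4884/3925 768/3925 -4 -8 W
2 60/37 60/73 -5490/2701 -2160/2701 -3 -8 S
3 24/13 120/89 -2916/1157 -576/1157 -3 -7 E
final -4 -7 N

n=0: pose=(-4,-7,N); sL=30/37, sR=30/17; mL=-1065/629, mR=600/629; mL+mR=-465/629 → advance -1; mR−mL=45/17 → turn +1·90°
n=1: pose=(-4,-8,W); sL=120/157, sR=24/25; mL=-4884/3925, mR=768/3925; mL+mR=-4116/3925 → advance -1; mR−mL=36/25 → turn +1·90°
n=2: pose=(-3,-8,S); sL=60/37, sR=60/73; mL=-5490/2701, mR=-2160/2701; mL+mR=-7650/2701 → advance -1; mR−mL=90/73 → turn +1·90°
n=3: pose=(-3,-7,E); sL=24/13, sR=120/89; mL=-2916/1157, mR=-576/1157; mL+mR=-3492/1157 → advance -1; mR−mL=180/89 → turn +1·90°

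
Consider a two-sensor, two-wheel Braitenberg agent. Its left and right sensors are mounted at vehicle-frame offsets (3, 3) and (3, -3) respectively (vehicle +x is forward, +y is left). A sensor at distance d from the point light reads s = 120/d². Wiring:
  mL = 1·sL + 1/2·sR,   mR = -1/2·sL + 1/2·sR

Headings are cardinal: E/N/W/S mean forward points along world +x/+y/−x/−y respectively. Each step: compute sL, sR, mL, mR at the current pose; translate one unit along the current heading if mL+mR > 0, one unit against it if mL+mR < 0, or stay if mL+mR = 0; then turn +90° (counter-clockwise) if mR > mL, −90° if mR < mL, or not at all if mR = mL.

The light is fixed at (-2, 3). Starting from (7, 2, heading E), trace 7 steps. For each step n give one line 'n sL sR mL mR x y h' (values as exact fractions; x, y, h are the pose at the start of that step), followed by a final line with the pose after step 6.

0 30/37 3/4 351/296 -9/296 7 2 E
1 24/37 24/13 756/481 288/481 8 2 S
2 60/37 12/5 522/185 72/185 8 1 W
3 120/37 24/29 3924/1073 -1296/1073 7 1 N
4 30/37 3/4 351/296 -9/296 7 2 E
5 24/37 24/13 756/481 288/481 8 2 S
6 60/37 12/5 522/185 72/185 8 1 W
final 7 1 N

n=0: pose=(7,2,E); sL=30/37, sR=3/4; mL=351/296, mR=-9/296; mL+mR=171/148 → advance +1; mR−mL=-45/37 → turn -1·90°
n=1: pose=(8,2,S); sL=24/37, sR=24/13; mL=756/481, mR=288/481; mL+mR=1044/481 → advance +1; mR−mL=-36/37 → turn -1·90°
n=2: pose=(8,1,W); sL=60/37, sR=12/5; mL=522/185, mR=72/185; mL+mR=594/185 → advance +1; mR−mL=-90/37 → turn -1·90°
n=3: pose=(7,1,N); sL=120/37, sR=24/29; mL=3924/1073, mR=-1296/1073; mL+mR=2628/1073 → advance +1; mR−mL=-180/37 → turn -1·90°
n=4: pose=(7,2,E); sL=30/37, sR=3/4; mL=351/296, mR=-9/296; mL+mR=171/148 → advance +1; mR−mL=-45/37 → turn -1·90°
n=5: pose=(8,2,S); sL=24/37, sR=24/13; mL=756/481, mR=288/481; mL+mR=1044/481 → advance +1; mR−mL=-36/37 → turn -1·90°
n=6: pose=(8,1,W); sL=60/37, sR=12/5; mL=522/185, mR=72/185; mL+mR=594/185 → advance +1; mR−mL=-90/37 → turn -1·90°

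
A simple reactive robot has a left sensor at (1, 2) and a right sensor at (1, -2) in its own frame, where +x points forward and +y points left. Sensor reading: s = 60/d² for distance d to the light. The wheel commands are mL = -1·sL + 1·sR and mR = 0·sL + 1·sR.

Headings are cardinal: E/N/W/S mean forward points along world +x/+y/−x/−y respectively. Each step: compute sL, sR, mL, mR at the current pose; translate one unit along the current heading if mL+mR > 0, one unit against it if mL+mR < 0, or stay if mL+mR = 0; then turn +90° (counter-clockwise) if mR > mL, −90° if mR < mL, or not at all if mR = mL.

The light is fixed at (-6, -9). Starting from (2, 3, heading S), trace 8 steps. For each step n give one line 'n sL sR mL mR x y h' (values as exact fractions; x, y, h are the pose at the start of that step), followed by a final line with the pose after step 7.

n=0: pose=(2,3,S); sL=60/221, sR=60/157; mL=3840/34697, mR=60/157; mL+mR=17100/34697 → advance +1; mR−mL=60/221 → turn +1·90°
n=1: pose=(2,2,E); sL=6/25, sR=10/27; mL=88/675, mR=10/27; mL+mR=338/675 → advance +1; mR−mL=6/25 → turn +1·90°
n=2: pose=(3,2,N); sL=60/193, sR=12/53; mL=-864/10229, mR=12/53; mL+mR=1452/10229 → advance +1; mR−mL=60/193 → turn +1·90°
n=3: pose=(3,3,W); sL=15/41, sR=3/13; mL=-72/533, mR=3/13; mL+mR=51/533 → advance +1; mR−mL=15/41 → turn +1·90°
n=4: pose=(2,3,S); sL=60/221, sR=60/157; mL=3840/34697, mR=60/157; mL+mR=17100/34697 → advance +1; mR−mL=60/221 → turn +1·90°
n=5: pose=(2,2,E); sL=6/25, sR=10/27; mL=88/675, mR=10/27; mL+mR=338/675 → advance +1; mR−mL=6/25 → turn +1·90°
n=6: pose=(3,2,N); sL=60/193, sR=12/53; mL=-864/10229, mR=12/53; mL+mR=1452/10229 → advance +1; mR−mL=60/193 → turn +1·90°
n=7: pose=(3,3,W); sL=15/41, sR=3/13; mL=-72/533, mR=3/13; mL+mR=51/533 → advance +1; mR−mL=15/41 → turn +1·90°

0 60/221 60/157 3840/34697 60/157 2 3 S
1 6/25 10/27 88/675 10/27 2 2 E
2 60/193 12/53 -864/10229 12/53 3 2 N
3 15/41 3/13 -72/533 3/13 3 3 W
4 60/221 60/157 3840/34697 60/157 2 3 S
5 6/25 10/27 88/675 10/27 2 2 E
6 60/193 12/53 -864/10229 12/53 3 2 N
7 15/41 3/13 -72/533 3/13 3 3 W
final 2 3 S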